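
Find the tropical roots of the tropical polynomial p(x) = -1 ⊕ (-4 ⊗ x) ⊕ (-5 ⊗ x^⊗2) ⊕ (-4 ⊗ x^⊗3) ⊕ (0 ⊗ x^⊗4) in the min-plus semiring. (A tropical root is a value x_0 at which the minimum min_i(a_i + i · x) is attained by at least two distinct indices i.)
Roots: {-4, -1, 1, 3}

Each tropical root is a break point of the lower envelope of the lines y = a_i + i · x (there are 5 lines, with slopes 0, 1, ..., 4). Only the lines that attain the minimum somewhere contribute to roots; other lines are dominated. Here the surviving (envelope) indices are i = 4, i = 3, i = 2, i = 1, i = 0.
Intersections between consecutive envelope lines give the roots: for adjacent envelope indices i < j the intersection is x = (a_i − a_j) / (j − i). Reading off the sorted break points: {-4, -1, 1, 3}.
Verification: at each break x_0, at least two indices attain the minimum of min_i(a_i + i · x_0).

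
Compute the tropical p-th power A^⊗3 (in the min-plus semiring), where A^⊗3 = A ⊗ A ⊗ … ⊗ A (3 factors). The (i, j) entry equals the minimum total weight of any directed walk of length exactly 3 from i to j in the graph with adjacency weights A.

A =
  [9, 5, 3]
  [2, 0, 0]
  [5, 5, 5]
A^⊗3 =
  [7, 5, 5]
  [2, 0, 0]
  [7, 5, 5]

Each entry (A^⊗3)_ij equals the minimum over all length-3 walks i = v_0 → v_1 → … → v_3 = j of Σ_t A[v_t][v_{t+1}]. For example, for (i, j) = (0, 2) we minimise over 9 possible intermediate vertex sequences; the minimum is 5, attained along the walk 0 → 1 → 1 → 2.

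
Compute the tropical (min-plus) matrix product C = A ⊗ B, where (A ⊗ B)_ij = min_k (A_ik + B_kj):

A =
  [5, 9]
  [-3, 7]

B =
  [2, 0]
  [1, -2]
A ⊗ B =
  [7, 5]
  [-1, -3]

Apply the min-plus product entry-by-entry:
  C[0][0] = min over k of (A[0][0] + B[0][0] = 5 + 2 = 7, A[0][1] + B[1][0] = 9 + 1 = 10) = 7 (attained at k = 0)
  C[0][1] = min over k of (A[0][0] + B[0][1] = 5 + 0 = 5, A[0][1] + B[1][1] = 9 + -2 = 7) = 5 (attained at k = 0)
  C[1][0] = min over k of (A[1][0] + B[0][0] = -3 + 2 = -1, A[1][1] + B[1][0] = 7 + 1 = 8) = -1 (attained at k = 0)
  C[1][1] = min over k of (A[1][0] + B[0][1] = -3 + 0 = -3, A[1][1] + B[1][1] = 7 + -2 = 5) = -3 (attained at k = 0)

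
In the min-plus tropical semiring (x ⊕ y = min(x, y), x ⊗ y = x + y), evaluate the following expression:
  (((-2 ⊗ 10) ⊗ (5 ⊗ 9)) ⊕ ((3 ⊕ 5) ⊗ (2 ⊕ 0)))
(((-2 ⊗ 10) ⊗ (5 ⊗ 9)) ⊕ ((3 ⊕ 5) ⊗ (2 ⊕ 0))) = 3

Expand innermost to outermost. Recall ⊕ takes the minimum of its arguments and ⊗ takes their sum. Working out the expression (((-2 ⊗ 10) ⊗ (5 ⊗ 9)) ⊕ ((3 ⊕ 5) ⊗ (2 ⊕ 0))) gives 3.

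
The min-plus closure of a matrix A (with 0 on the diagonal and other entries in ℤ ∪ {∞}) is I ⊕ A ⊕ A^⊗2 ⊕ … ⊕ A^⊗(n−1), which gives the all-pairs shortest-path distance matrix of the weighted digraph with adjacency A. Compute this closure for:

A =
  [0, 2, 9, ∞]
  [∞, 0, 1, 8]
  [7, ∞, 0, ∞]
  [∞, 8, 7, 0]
Closure =
  [0, 2, 3, 10]
  [8, 0, 1, 8]
  [7, 9, 0, 17]
  [14, 8, 7, 0]

This is the Floyd-Warshall all-pairs shortest-path computation. For each intermediate vertex k = 0, 1, …, 3, update dist[i][j] ← min(dist[i][j], dist[i][k] + dist[k][j]). The final matrix gives, for each (i, j), the minimum total weight of any directed path from i to j (possibly empty when i = j).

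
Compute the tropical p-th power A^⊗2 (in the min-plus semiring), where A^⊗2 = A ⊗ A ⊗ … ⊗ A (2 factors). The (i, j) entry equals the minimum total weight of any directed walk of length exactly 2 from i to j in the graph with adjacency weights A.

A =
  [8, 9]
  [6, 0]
A^⊗2 =
  [15, 9]
  [6, 0]

Each entry (A^⊗2)_ij equals the minimum over all length-2 walks i = v_0 → v_1 → … → v_2 = j of Σ_t A[v_t][v_{t+1}]. For example, for (i, j) = (0, 1) we minimise over 2 possible intermediate vertex sequences; the minimum is 9, attained along the walk 0 → 1 → 1.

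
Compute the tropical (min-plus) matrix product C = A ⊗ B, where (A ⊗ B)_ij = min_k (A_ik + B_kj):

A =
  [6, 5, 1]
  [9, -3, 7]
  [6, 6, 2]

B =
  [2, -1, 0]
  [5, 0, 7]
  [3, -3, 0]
A ⊗ B =
  [4, -2, 1]
  [2, -3, 4]
  [5, -1, 2]

Apply the min-plus product entry-by-entry:
  C[0][0] = min over k of (A[0][0] + B[0][0] = 6 + 2 = 8, A[0][1] + B[1][0] = 5 + 5 = 10, A[0][2] + B[2][0] = 1 + 3 = 4) = 4 (attained at k = 2)
  C[0][1] = min over k of (A[0][0] + B[0][1] = 6 + -1 = 5, A[0][1] + B[1][1] = 5 + 0 = 5, A[0][2] + B[2][1] = 1 + -3 = -2) = -2 (attained at k = 2)
  C[0][2] = min over k of (A[0][0] + B[0][2] = 6 + 0 = 6, A[0][1] + B[1][2] = 5 + 7 = 12, A[0][2] + B[2][2] = 1 + 0 = 1) = 1 (attained at k = 2)
  C[1][0] = min over k of (A[1][0] + B[0][0] = 9 + 2 = 11, A[1][1] + B[1][0] = -3 + 5 = 2, A[1][2] + B[2][0] = 7 + 3 = 10) = 2 (attained at k = 1)
  C[1][1] = min over k of (A[1][0] + B[0][1] = 9 + -1 = 8, A[1][1] + B[1][1] = -3 + 0 = -3, A[1][2] + B[2][1] = 7 + -3 = 4) = -3 (attained at k = 1)
  C[1][2] = min over k of (A[1][0] + B[0][2] = 9 + 0 = 9, A[1][1] + B[1][2] = -3 + 7 = 4, A[1][2] + B[2][2] = 7 + 0 = 7) = 4 (attained at k = 1)
  C[2][0] = min over k of (A[2][0] + B[0][0] = 6 + 2 = 8, A[2][1] + B[1][0] = 6 + 5 = 11, A[2][2] + B[2][0] = 2 + 3 = 5) = 5 (attained at k = 2)
  C[2][1] = min over k of (A[2][0] + B[0][1] = 6 + -1 = 5, A[2][1] + B[1][1] = 6 + 0 = 6, A[2][2] + B[2][1] = 2 + -3 = -1) = -1 (attained at k = 2)
  C[2][2] = min over k of (A[2][0] + B[0][2] = 6 + 0 = 6, A[2][1] + B[1][2] = 6 + 7 = 13, A[2][2] + B[2][2] = 2 + 0 = 2) = 2 (attained at k = 2)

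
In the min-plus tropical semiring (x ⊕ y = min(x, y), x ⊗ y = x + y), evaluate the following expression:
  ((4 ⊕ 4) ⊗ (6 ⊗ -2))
((4 ⊕ 4) ⊗ (6 ⊗ -2)) = 8

Expand innermost to outermost. Recall ⊕ takes the minimum of its arguments and ⊗ takes their sum. Working out the expression ((4 ⊕ 4) ⊗ (6 ⊗ -2)) gives 8.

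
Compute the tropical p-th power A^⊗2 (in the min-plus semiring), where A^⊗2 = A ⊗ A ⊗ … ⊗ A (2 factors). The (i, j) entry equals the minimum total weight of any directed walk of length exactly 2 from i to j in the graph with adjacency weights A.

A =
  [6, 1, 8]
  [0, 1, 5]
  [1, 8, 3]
A^⊗2 =
  [1, 2, 6]
  [1, 1, 6]
  [4, 2, 6]

Each entry (A^⊗2)_ij equals the minimum over all length-2 walks i = v_0 → v_1 → … → v_2 = j of Σ_t A[v_t][v_{t+1}]. For example, for (i, j) = (0, 2) we minimise over 3 possible intermediate vertex sequences; the minimum is 6, attained along the walk 0 → 1 → 2.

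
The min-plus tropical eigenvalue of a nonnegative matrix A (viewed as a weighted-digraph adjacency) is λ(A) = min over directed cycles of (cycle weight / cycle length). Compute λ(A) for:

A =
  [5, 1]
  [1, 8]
λ(A) = 1

Enumerate directed cycles and compute their means (weight / length). Sample:
  cycle 0 → 0: weight = 5, length = 1, mean = 5/1 ≈ 5.000
  cycle 1 → 1: weight = 8, length = 1, mean = 8/1 ≈ 8.000
  cycle 0 → 1 → 0: weight = 2, length = 2, mean = 2/2 ≈ 1.000
  cycle 1 → 0 → 1: weight = 2, length = 2, mean = 2/2 ≈ 1.000
Minimum mean = 1.000, attained e.g. along the cycle 0 → 1 → 0 with weight 2 and length 2. So λ(A) = 2/2 = 1.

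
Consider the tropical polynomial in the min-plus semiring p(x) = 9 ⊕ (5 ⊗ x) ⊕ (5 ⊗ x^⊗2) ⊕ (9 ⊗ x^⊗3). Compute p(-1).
p(-1) = 3

A tropical monomial a ⊗ x^⊗i evaluates to a + i · x. Evaluating each term at x = -1:
  Term 0 contributes 9 + 0 · -1 = 9
  Term 1 contributes 5 + 1 · -1 = 4
  Term 2 contributes 5 + 2 · -1 = 3
  Term 3 contributes 9 + 3 · -1 = 6
p(-1) = ⊕ of these = min[9, 4, 3, 6] = 3.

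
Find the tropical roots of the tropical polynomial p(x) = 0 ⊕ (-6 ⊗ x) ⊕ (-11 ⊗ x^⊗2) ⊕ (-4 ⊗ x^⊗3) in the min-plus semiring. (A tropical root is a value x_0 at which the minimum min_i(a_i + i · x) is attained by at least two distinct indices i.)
Roots: {-7, 5, 6}

Each tropical root is a break point of the lower envelope of the lines y = a_i + i · x (there are 4 lines, with slopes 0, 1, ..., 3). Only the lines that attain the minimum somewhere contribute to roots; other lines are dominated. Here the surviving (envelope) indices are i = 3, i = 2, i = 1, i = 0.
Intersections between consecutive envelope lines give the roots: for adjacent envelope indices i < j the intersection is x = (a_i − a_j) / (j − i). Reading off the sorted break points: {-7, 5, 6}.
Verification: at each break x_0, at least two indices attain the minimum of min_i(a_i + i · x_0).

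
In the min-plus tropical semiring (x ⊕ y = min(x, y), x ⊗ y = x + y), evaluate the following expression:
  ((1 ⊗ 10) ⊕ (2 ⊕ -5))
((1 ⊗ 10) ⊕ (2 ⊕ -5)) = -5

Expand innermost to outermost. Recall ⊕ takes the minimum of its arguments and ⊗ takes their sum. Working out the expression ((1 ⊗ 10) ⊕ (2 ⊕ -5)) gives -5.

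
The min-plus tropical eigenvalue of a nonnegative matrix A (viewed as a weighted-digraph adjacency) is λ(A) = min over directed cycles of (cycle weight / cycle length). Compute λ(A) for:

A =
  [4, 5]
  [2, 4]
λ(A) = 7/2

Enumerate directed cycles and compute their means (weight / length). Sample:
  cycle 0 → 0: weight = 4, length = 1, mean = 4/1 ≈ 4.000
  cycle 1 → 1: weight = 4, length = 1, mean = 4/1 ≈ 4.000
  cycle 0 → 1 → 0: weight = 7, length = 2, mean = 7/2 ≈ 3.500
  cycle 1 → 0 → 1: weight = 7, length = 2, mean = 7/2 ≈ 3.500
Minimum mean = 3.500, attained e.g. along the cycle 0 → 1 → 0 with weight 7 and length 2. So λ(A) = 7/2 = 7/2.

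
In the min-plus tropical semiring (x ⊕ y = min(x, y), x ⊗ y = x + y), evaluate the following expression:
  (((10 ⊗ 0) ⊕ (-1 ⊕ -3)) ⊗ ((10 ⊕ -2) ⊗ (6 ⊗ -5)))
(((10 ⊗ 0) ⊕ (-1 ⊕ -3)) ⊗ ((10 ⊕ -2) ⊗ (6 ⊗ -5))) = -4

Expand innermost to outermost. Recall ⊕ takes the minimum of its arguments and ⊗ takes their sum. Working out the expression (((10 ⊗ 0) ⊕ (-1 ⊕ -3)) ⊗ ((10 ⊕ -2) ⊗ (6 ⊗ -5))) gives -4.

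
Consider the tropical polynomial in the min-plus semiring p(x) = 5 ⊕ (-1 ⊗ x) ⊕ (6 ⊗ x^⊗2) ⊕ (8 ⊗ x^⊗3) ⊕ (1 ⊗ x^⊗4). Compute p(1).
p(1) = 0

A tropical monomial a ⊗ x^⊗i evaluates to a + i · x. Evaluating each term at x = 1:
  Term 0 contributes 5 + 0 · 1 = 5
  Term 1 contributes -1 + 1 · 1 = 0
  Term 2 contributes 6 + 2 · 1 = 8
  Term 3 contributes 8 + 3 · 1 = 11
  Term 4 contributes 1 + 4 · 1 = 5
p(1) = ⊕ of these = min[5, 0, 8, 11, 5] = 0.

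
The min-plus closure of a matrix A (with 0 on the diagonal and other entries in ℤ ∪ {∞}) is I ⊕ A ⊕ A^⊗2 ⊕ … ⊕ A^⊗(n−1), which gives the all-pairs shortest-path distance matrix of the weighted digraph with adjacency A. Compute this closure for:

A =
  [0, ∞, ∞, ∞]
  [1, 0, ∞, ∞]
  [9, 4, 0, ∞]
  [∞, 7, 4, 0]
Closure =
  [0, ∞, ∞, ∞]
  [1, 0, ∞, ∞]
  [5, 4, 0, ∞]
  [8, 7, 4, 0]

This is the Floyd-Warshall all-pairs shortest-path computation. For each intermediate vertex k = 0, 1, …, 3, update dist[i][j] ← min(dist[i][j], dist[i][k] + dist[k][j]). The final matrix gives, for each (i, j), the minimum total weight of any directed path from i to j (possibly empty when i = j).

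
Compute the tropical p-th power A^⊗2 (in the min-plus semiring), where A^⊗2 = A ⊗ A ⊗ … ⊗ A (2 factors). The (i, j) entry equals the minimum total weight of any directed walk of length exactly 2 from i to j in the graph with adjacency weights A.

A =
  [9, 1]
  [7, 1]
A^⊗2 =
  [8, 2]
  [8, 2]

Each entry (A^⊗2)_ij equals the minimum over all length-2 walks i = v_0 → v_1 → … → v_2 = j of Σ_t A[v_t][v_{t+1}]. For example, for (i, j) = (0, 1) we minimise over 2 possible intermediate vertex sequences; the minimum is 2, attained along the walk 0 → 1 → 1.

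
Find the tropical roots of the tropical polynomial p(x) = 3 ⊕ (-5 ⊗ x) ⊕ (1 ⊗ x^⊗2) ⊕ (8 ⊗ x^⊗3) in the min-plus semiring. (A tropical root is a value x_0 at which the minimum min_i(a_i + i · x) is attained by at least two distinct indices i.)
Roots: {-7, -6, 8}

Each tropical root is a break point of the lower envelope of the lines y = a_i + i · x (there are 4 lines, with slopes 0, 1, ..., 3). Only the lines that attain the minimum somewhere contribute to roots; other lines are dominated. Here the surviving (envelope) indices are i = 3, i = 2, i = 1, i = 0.
Intersections between consecutive envelope lines give the roots: for adjacent envelope indices i < j the intersection is x = (a_i − a_j) / (j − i). Reading off the sorted break points: {-7, -6, 8}.
Verification: at each break x_0, at least two indices attain the minimum of min_i(a_i + i · x_0).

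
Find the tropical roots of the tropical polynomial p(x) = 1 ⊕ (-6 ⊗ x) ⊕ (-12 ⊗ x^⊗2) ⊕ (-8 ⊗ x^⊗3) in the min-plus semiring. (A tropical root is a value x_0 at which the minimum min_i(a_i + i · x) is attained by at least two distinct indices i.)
Roots: {-4, 6, 7}

Each tropical root is a break point of the lower envelope of the lines y = a_i + i · x (there are 4 lines, with slopes 0, 1, ..., 3). Only the lines that attain the minimum somewhere contribute to roots; other lines are dominated. Here the surviving (envelope) indices are i = 3, i = 2, i = 1, i = 0.
Intersections between consecutive envelope lines give the roots: for adjacent envelope indices i < j the intersection is x = (a_i − a_j) / (j − i). Reading off the sorted break points: {-4, 6, 7}.
Verification: at each break x_0, at least two indices attain the minimum of min_i(a_i + i · x_0).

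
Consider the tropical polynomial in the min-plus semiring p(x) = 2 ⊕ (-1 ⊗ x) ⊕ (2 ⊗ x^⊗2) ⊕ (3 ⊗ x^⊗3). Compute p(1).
p(1) = 0

A tropical monomial a ⊗ x^⊗i evaluates to a + i · x. Evaluating each term at x = 1:
  Term 0 contributes 2 + 0 · 1 = 2
  Term 1 contributes -1 + 1 · 1 = 0
  Term 2 contributes 2 + 2 · 1 = 4
  Term 3 contributes 3 + 3 · 1 = 6
p(1) = ⊕ of these = min[2, 0, 4, 6] = 0.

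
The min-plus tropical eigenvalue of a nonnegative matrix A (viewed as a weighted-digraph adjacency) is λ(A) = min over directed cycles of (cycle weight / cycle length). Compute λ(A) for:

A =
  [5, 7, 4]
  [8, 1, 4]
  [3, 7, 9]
λ(A) = 1

Enumerate directed cycles and compute their means (weight / length). Sample:
  cycle 0 → 0: weight = 5, length = 1, mean = 5/1 ≈ 5.000
  cycle 1 → 1: weight = 1, length = 1, mean = 1/1 ≈ 1.000
  cycle 2 → 2: weight = 9, length = 1, mean = 9/1 ≈ 9.000
  cycle 0 → 1 → 0: weight = 15, length = 2, mean = 15/2 ≈ 7.500
  cycle 0 → 2 → 0: weight = 7, length = 2, mean = 7/2 ≈ 3.500
  cycle 1 → 0 → 1: weight = 15, length = 2, mean = 15/2 ≈ 7.500
Minimum mean = 1.000, attained e.g. along the cycle 1 → 1 with weight 1 and length 1. So λ(A) = 1/1 = 1.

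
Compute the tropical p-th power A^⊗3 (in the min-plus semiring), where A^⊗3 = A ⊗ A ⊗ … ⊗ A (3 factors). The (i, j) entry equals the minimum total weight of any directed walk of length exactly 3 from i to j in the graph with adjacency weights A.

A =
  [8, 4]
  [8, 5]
A^⊗3 =
  [17, 14]
  [18, 15]

Each entry (A^⊗3)_ij equals the minimum over all length-3 walks i = v_0 → v_1 → … → v_3 = j of Σ_t A[v_t][v_{t+1}]. For example, for (i, j) = (0, 1) we minimise over 4 possible intermediate vertex sequences; the minimum is 14, attained along the walk 0 → 1 → 1 → 1.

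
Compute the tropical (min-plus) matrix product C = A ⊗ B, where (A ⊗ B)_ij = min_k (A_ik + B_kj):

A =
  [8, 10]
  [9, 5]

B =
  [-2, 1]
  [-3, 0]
A ⊗ B =
  [6, 9]
  [2, 5]

Apply the min-plus product entry-by-entry:
  C[0][0] = min over k of (A[0][0] + B[0][0] = 8 + -2 = 6, A[0][1] + B[1][0] = 10 + -3 = 7) = 6 (attained at k = 0)
  C[0][1] = min over k of (A[0][0] + B[0][1] = 8 + 1 = 9, A[0][1] + B[1][1] = 10 + 0 = 10) = 9 (attained at k = 0)
  C[1][0] = min over k of (A[1][0] + B[0][0] = 9 + -2 = 7, A[1][1] + B[1][0] = 5 + -3 = 2) = 2 (attained at k = 1)
  C[1][1] = min over k of (A[1][0] + B[0][1] = 9 + 1 = 10, A[1][1] + B[1][1] = 5 + 0 = 5) = 5 (attained at k = 1)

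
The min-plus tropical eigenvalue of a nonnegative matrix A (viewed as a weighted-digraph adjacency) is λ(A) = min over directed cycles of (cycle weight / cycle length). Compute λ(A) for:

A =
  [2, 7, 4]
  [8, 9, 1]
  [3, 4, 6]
λ(A) = 2

Enumerate directed cycles and compute their means (weight / length). Sample:
  cycle 0 → 0: weight = 2, length = 1, mean = 2/1 ≈ 2.000
  cycle 1 → 1: weight = 9, length = 1, mean = 9/1 ≈ 9.000
  cycle 2 → 2: weight = 6, length = 1, mean = 6/1 ≈ 6.000
  cycle 0 → 1 → 0: weight = 15, length = 2, mean = 15/2 ≈ 7.500
  cycle 0 → 2 → 0: weight = 7, length = 2, mean = 7/2 ≈ 3.500
  cycle 1 → 0 → 1: weight = 15, length = 2, mean = 15/2 ≈ 7.500
Minimum mean = 2.000, attained e.g. along the cycle 0 → 0 with weight 2 and length 1. So λ(A) = 2/1 = 2.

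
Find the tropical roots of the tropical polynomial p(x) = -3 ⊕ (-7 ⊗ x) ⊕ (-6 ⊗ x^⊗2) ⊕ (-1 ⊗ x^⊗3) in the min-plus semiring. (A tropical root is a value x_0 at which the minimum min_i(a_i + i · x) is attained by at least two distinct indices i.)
Roots: {-5, -1, 4}

Each tropical root is a break point of the lower envelope of the lines y = a_i + i · x (there are 4 lines, with slopes 0, 1, ..., 3). Only the lines that attain the minimum somewhere contribute to roots; other lines are dominated. Here the surviving (envelope) indices are i = 3, i = 2, i = 1, i = 0.
Intersections between consecutive envelope lines give the roots: for adjacent envelope indices i < j the intersection is x = (a_i − a_j) / (j − i). Reading off the sorted break points: {-5, -1, 4}.
Verification: at each break x_0, at least two indices attain the minimum of min_i(a_i + i · x_0).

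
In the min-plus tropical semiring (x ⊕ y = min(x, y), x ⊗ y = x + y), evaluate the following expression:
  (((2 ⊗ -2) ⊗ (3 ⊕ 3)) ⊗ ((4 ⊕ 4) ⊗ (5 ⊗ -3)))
(((2 ⊗ -2) ⊗ (3 ⊕ 3)) ⊗ ((4 ⊕ 4) ⊗ (5 ⊗ -3))) = 9

Expand innermost to outermost. Recall ⊕ takes the minimum of its arguments and ⊗ takes their sum. Working out the expression (((2 ⊗ -2) ⊗ (3 ⊕ 3)) ⊗ ((4 ⊕ 4) ⊗ (5 ⊗ -3))) gives 9.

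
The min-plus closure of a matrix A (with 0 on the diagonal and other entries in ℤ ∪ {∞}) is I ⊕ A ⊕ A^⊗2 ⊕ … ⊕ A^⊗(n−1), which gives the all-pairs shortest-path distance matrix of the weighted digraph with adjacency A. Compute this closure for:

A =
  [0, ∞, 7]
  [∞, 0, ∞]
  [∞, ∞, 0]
Closure =
  [0, ∞, 7]
  [∞, 0, ∞]
  [∞, ∞, 0]

This is the Floyd-Warshall all-pairs shortest-path computation. For each intermediate vertex k = 0, 1, …, 2, update dist[i][j] ← min(dist[i][j], dist[i][k] + dist[k][j]). The final matrix gives, for each (i, j), the minimum total weight of any directed path from i to j (possibly empty when i = j).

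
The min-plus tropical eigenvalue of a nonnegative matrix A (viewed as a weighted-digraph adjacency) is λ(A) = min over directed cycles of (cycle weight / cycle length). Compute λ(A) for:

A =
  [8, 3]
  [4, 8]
λ(A) = 7/2

Enumerate directed cycles and compute their means (weight / length). Sample:
  cycle 0 → 0: weight = 8, length = 1, mean = 8/1 ≈ 8.000
  cycle 1 → 1: weight = 8, length = 1, mean = 8/1 ≈ 8.000
  cycle 0 → 1 → 0: weight = 7, length = 2, mean = 7/2 ≈ 3.500
  cycle 1 → 0 → 1: weight = 7, length = 2, mean = 7/2 ≈ 3.500
Minimum mean = 3.500, attained e.g. along the cycle 0 → 1 → 0 with weight 7 and length 2. So λ(A) = 7/2 = 7/2.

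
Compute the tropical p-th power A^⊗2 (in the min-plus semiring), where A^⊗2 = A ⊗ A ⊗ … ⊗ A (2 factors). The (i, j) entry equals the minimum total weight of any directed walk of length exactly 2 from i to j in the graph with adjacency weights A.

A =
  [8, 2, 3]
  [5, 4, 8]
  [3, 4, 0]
A^⊗2 =
  [6, 6, 3]
  [9, 7, 8]
  [3, 4, 0]

Each entry (A^⊗2)_ij equals the minimum over all length-2 walks i = v_0 → v_1 → … → v_2 = j of Σ_t A[v_t][v_{t+1}]. For example, for (i, j) = (0, 2) we minimise over 3 possible intermediate vertex sequences; the minimum is 3, attained along the walk 0 → 2 → 2.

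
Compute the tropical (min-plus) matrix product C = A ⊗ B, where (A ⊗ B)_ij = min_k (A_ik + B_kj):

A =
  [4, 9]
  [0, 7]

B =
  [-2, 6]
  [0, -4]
A ⊗ B =
  [2, 5]
  [-2, 3]

Apply the min-plus product entry-by-entry:
  C[0][0] = min over k of (A[0][0] + B[0][0] = 4 + -2 = 2, A[0][1] + B[1][0] = 9 + 0 = 9) = 2 (attained at k = 0)
  C[0][1] = min over k of (A[0][0] + B[0][1] = 4 + 6 = 10, A[0][1] + B[1][1] = 9 + -4 = 5) = 5 (attained at k = 1)
  C[1][0] = min over k of (A[1][0] + B[0][0] = 0 + -2 = -2, A[1][1] + B[1][0] = 7 + 0 = 7) = -2 (attained at k = 0)
  C[1][1] = min over k of (A[1][0] + B[0][1] = 0 + 6 = 6, A[1][1] + B[1][1] = 7 + -4 = 3) = 3 (attained at k = 1)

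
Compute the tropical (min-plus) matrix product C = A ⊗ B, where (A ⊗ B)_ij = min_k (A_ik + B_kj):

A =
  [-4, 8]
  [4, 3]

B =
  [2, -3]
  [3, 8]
A ⊗ B =
  [-2, -7]
  [6, 1]

Apply the min-plus product entry-by-entry:
  C[0][0] = min over k of (A[0][0] + B[0][0] = -4 + 2 = -2, A[0][1] + B[1][0] = 8 + 3 = 11) = -2 (attained at k = 0)
  C[0][1] = min over k of (A[0][0] + B[0][1] = -4 + -3 = -7, A[0][1] + B[1][1] = 8 + 8 = 16) = -7 (attained at k = 0)
  C[1][0] = min over k of (A[1][0] + B[0][0] = 4 + 2 = 6, A[1][1] + B[1][0] = 3 + 3 = 6) = 6 (attained at k = 0)
  C[1][1] = min over k of (A[1][0] + B[0][1] = 4 + -3 = 1, A[1][1] + B[1][1] = 3 + 8 = 11) = 1 (attained at k = 0)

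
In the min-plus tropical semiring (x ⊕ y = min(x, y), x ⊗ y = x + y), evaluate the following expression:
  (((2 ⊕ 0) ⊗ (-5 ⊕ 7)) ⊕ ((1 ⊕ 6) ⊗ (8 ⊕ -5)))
(((2 ⊕ 0) ⊗ (-5 ⊕ 7)) ⊕ ((1 ⊕ 6) ⊗ (8 ⊕ -5))) = -5

Expand innermost to outermost. Recall ⊕ takes the minimum of its arguments and ⊗ takes their sum. Working out the expression (((2 ⊕ 0) ⊗ (-5 ⊕ 7)) ⊕ ((1 ⊕ 6) ⊗ (8 ⊕ -5))) gives -5.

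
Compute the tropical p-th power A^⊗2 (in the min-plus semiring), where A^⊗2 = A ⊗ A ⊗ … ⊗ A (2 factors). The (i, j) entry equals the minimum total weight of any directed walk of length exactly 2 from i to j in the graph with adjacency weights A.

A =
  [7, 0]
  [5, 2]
A^⊗2 =
  [5, 2]
  [7, 4]

Each entry (A^⊗2)_ij equals the minimum over all length-2 walks i = v_0 → v_1 → … → v_2 = j of Σ_t A[v_t][v_{t+1}]. For example, for (i, j) = (0, 1) we minimise over 2 possible intermediate vertex sequences; the minimum is 2, attained along the walk 0 → 1 → 1.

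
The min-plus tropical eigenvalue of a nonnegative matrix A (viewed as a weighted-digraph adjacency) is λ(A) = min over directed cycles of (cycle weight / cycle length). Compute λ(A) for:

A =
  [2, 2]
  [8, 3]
λ(A) = 2

Enumerate directed cycles and compute their means (weight / length). Sample:
  cycle 0 → 0: weight = 2, length = 1, mean = 2/1 ≈ 2.000
  cycle 1 → 1: weight = 3, length = 1, mean = 3/1 ≈ 3.000
  cycle 0 → 1 → 0: weight = 10, length = 2, mean = 10/2 ≈ 5.000
  cycle 1 → 0 → 1: weight = 10, length = 2, mean = 10/2 ≈ 5.000
Minimum mean = 2.000, attained e.g. along the cycle 0 → 0 with weight 2 and length 1. So λ(A) = 2/1 = 2.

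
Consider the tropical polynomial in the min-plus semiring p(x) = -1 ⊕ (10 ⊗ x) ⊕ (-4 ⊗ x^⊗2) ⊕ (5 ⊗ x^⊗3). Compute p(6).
p(6) = -1

A tropical monomial a ⊗ x^⊗i evaluates to a + i · x. Evaluating each term at x = 6:
  Term 0 contributes -1 + 0 · 6 = -1
  Term 1 contributes 10 + 1 · 6 = 16
  Term 2 contributes -4 + 2 · 6 = 8
  Term 3 contributes 5 + 3 · 6 = 23
p(6) = ⊕ of these = min[-1, 16, 8, 23] = -1.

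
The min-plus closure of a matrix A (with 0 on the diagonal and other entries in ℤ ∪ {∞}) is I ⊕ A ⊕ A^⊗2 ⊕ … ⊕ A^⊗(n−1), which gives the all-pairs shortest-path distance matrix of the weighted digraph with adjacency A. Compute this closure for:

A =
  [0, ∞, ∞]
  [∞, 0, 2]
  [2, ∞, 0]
Closure =
  [0, ∞, ∞]
  [4, 0, 2]
  [2, ∞, 0]

This is the Floyd-Warshall all-pairs shortest-path computation. For each intermediate vertex k = 0, 1, …, 2, update dist[i][j] ← min(dist[i][j], dist[i][k] + dist[k][j]). The final matrix gives, for each (i, j), the minimum total weight of any directed path from i to j (possibly empty when i = j).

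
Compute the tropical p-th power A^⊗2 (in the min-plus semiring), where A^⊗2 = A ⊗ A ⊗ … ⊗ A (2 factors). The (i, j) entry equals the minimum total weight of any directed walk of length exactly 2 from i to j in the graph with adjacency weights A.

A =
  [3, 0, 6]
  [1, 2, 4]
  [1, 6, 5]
A^⊗2 =
  [1, 2, 4]
  [3, 1, 6]
  [4, 1, 7]

Each entry (A^⊗2)_ij equals the minimum over all length-2 walks i = v_0 → v_1 → … → v_2 = j of Σ_t A[v_t][v_{t+1}]. For example, for (i, j) = (0, 2) we minimise over 3 possible intermediate vertex sequences; the minimum is 4, attained along the walk 0 → 1 → 2.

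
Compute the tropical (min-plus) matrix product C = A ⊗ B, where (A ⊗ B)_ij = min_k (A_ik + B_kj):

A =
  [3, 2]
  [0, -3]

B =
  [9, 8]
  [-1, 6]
A ⊗ B =
  [1, 8]
  [-4, 3]

Apply the min-plus product entry-by-entry:
  C[0][0] = min over k of (A[0][0] + B[0][0] = 3 + 9 = 12, A[0][1] + B[1][0] = 2 + -1 = 1) = 1 (attained at k = 1)
  C[0][1] = min over k of (A[0][0] + B[0][1] = 3 + 8 = 11, A[0][1] + B[1][1] = 2 + 6 = 8) = 8 (attained at k = 1)
  C[1][0] = min over k of (A[1][0] + B[0][0] = 0 + 9 = 9, A[1][1] + B[1][0] = -3 + -1 = -4) = -4 (attained at k = 1)
  C[1][1] = min over k of (A[1][0] + B[0][1] = 0 + 8 = 8, A[1][1] + B[1][1] = -3 + 6 = 3) = 3 (attained at k = 1)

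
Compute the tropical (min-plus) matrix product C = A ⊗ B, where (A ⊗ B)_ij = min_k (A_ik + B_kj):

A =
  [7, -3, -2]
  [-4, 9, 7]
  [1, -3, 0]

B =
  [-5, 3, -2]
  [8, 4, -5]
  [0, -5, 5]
A ⊗ B =
  [-2, -7, -8]
  [-9, -1, -6]
  [-4, -5, -8]

Apply the min-plus product entry-by-entry:
  C[0][0] = min over k of (A[0][0] + B[0][0] = 7 + -5 = 2, A[0][1] + B[1][0] = -3 + 8 = 5, A[0][2] + B[2][0] = -2 + 0 = -2) = -2 (attained at k = 2)
  C[0][1] = min over k of (A[0][0] + B[0][1] = 7 + 3 = 10, A[0][1] + B[1][1] = -3 + 4 = 1, A[0][2] + B[2][1] = -2 + -5 = -7) = -7 (attained at k = 2)
  C[0][2] = min over k of (A[0][0] + B[0][2] = 7 + -2 = 5, A[0][1] + B[1][2] = -3 + -5 = -8, A[0][2] + B[2][2] = -2 + 5 = 3) = -8 (attained at k = 1)
  C[1][0] = min over k of (A[1][0] + B[0][0] = -4 + -5 = -9, A[1][1] + B[1][0] = 9 + 8 = 17, A[1][2] + B[2][0] = 7 + 0 = 7) = -9 (attained at k = 0)
  C[1][1] = min over k of (A[1][0] + B[0][1] = -4 + 3 = -1, A[1][1] + B[1][1] = 9 + 4 = 13, A[1][2] + B[2][1] = 7 + -5 = 2) = -1 (attained at k = 0)
  C[1][2] = min over k of (A[1][0] + B[0][2] = -4 + -2 = -6, A[1][1] + B[1][2] = 9 + -5 = 4, A[1][2] + B[2][2] = 7 + 5 = 12) = -6 (attained at k = 0)
  C[2][0] = min over k of (A[2][0] + B[0][0] = 1 + -5 = -4, A[2][1] + B[1][0] = -3 + 8 = 5, A[2][2] + B[2][0] = 0 + 0 = 0) = -4 (attained at k = 0)
  C[2][1] = min over k of (A[2][0] + B[0][1] = 1 + 3 = 4, A[2][1] + B[1][1] = -3 + 4 = 1, A[2][2] + B[2][1] = 0 + -5 = -5) = -5 (attained at k = 2)
  C[2][2] = min over k of (A[2][0] + B[0][2] = 1 + -2 = -1, A[2][1] + B[1][2] = -3 + -5 = -8, A[2][2] + B[2][2] = 0 + 5 = 5) = -8 (attained at k = 1)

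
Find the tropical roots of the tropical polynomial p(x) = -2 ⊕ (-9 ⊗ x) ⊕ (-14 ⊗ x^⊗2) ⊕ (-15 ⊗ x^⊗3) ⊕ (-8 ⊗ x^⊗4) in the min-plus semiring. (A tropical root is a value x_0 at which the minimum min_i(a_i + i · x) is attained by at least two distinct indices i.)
Roots: {-7, 1, 5, 7}

Each tropical root is a break point of the lower envelope of the lines y = a_i + i · x (there are 5 lines, with slopes 0, 1, ..., 4). Only the lines that attain the minimum somewhere contribute to roots; other lines are dominated. Here the surviving (envelope) indices are i = 4, i = 3, i = 2, i = 1, i = 0.
Intersections between consecutive envelope lines give the roots: for adjacent envelope indices i < j the intersection is x = (a_i − a_j) / (j − i). Reading off the sorted break points: {-7, 1, 5, 7}.
Verification: at each break x_0, at least two indices attain the minimum of min_i(a_i + i · x_0).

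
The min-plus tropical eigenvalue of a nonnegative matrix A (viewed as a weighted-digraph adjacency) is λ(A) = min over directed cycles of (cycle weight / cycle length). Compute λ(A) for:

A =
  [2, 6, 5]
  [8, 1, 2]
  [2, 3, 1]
λ(A) = 1

Enumerate directed cycles and compute their means (weight / length). Sample:
  cycle 0 → 0: weight = 2, length = 1, mean = 2/1 ≈ 2.000
  cycle 1 → 1: weight = 1, length = 1, mean = 1/1 ≈ 1.000
  cycle 2 → 2: weight = 1, length = 1, mean = 1/1 ≈ 1.000
  cycle 0 → 1 → 0: weight = 14, length = 2, mean = 14/2 ≈ 7.000
  cycle 0 → 2 → 0: weight = 7, length = 2, mean = 7/2 ≈ 3.500
  cycle 1 → 0 → 1: weight = 14, length = 2, mean = 14/2 ≈ 7.000
Minimum mean = 1.000, attained e.g. along the cycle 1 → 1 with weight 1 and length 1. So λ(A) = 1/1 = 1.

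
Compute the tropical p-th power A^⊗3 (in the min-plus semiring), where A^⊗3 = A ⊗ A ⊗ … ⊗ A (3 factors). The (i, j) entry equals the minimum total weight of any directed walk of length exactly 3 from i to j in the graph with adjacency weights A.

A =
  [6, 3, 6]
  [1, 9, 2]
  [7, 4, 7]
A^⊗3 =
  [10, 7, 10]
  [5, 10, 6]
  [11, 8, 11]

Each entry (A^⊗3)_ij equals the minimum over all length-3 walks i = v_0 → v_1 → … → v_3 = j of Σ_t A[v_t][v_{t+1}]. For example, for (i, j) = (0, 2) we minimise over 9 possible intermediate vertex sequences; the minimum is 10, attained along the walk 0 → 1 → 0 → 2.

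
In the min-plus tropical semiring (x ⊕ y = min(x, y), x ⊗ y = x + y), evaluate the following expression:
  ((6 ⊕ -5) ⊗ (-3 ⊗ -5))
((6 ⊕ -5) ⊗ (-3 ⊗ -5)) = -13

Expand innermost to outermost. Recall ⊕ takes the minimum of its arguments and ⊗ takes their sum. Working out the expression ((6 ⊕ -5) ⊗ (-3 ⊗ -5)) gives -13.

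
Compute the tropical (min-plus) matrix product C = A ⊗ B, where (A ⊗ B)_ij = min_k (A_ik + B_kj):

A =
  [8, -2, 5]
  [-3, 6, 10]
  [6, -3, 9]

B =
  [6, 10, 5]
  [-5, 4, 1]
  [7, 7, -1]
A ⊗ B =
  [-7, 2, -1]
  [1, 7, 2]
  [-8, 1, -2]

Apply the min-plus product entry-by-entry:
  C[0][0] = min over k of (A[0][0] + B[0][0] = 8 + 6 = 14, A[0][1] + B[1][0] = -2 + -5 = -7, A[0][2] + B[2][0] = 5 + 7 = 12) = -7 (attained at k = 1)
  C[0][1] = min over k of (A[0][0] + B[0][1] = 8 + 10 = 18, A[0][1] + B[1][1] = -2 + 4 = 2, A[0][2] + B[2][1] = 5 + 7 = 12) = 2 (attained at k = 1)
  C[0][2] = min over k of (A[0][0] + B[0][2] = 8 + 5 = 13, A[0][1] + B[1][2] = -2 + 1 = -1, A[0][2] + B[2][2] = 5 + -1 = 4) = -1 (attained at k = 1)
  C[1][0] = min over k of (A[1][0] + B[0][0] = -3 + 6 = 3, A[1][1] + B[1][0] = 6 + -5 = 1, A[1][2] + B[2][0] = 10 + 7 = 17) = 1 (attained at k = 1)
  C[1][1] = min over k of (A[1][0] + B[0][1] = -3 + 10 = 7, A[1][1] + B[1][1] = 6 + 4 = 10, A[1][2] + B[2][1] = 10 + 7 = 17) = 7 (attained at k = 0)
  C[1][2] = min over k of (A[1][0] + B[0][2] = -3 + 5 = 2, A[1][1] + B[1][2] = 6 + 1 = 7, A[1][2] + B[2][2] = 10 + -1 = 9) = 2 (attained at k = 0)
  C[2][0] = min over k of (A[2][0] + B[0][0] = 6 + 6 = 12, A[2][1] + B[1][0] = -3 + -5 = -8, A[2][2] + B[2][0] = 9 + 7 = 16) = -8 (attained at k = 1)
  C[2][1] = min over k of (A[2][0] + B[0][1] = 6 + 10 = 16, A[2][1] + B[1][1] = -3 + 4 = 1, A[2][2] + B[2][1] = 9 + 7 = 16) = 1 (attained at k = 1)
  C[2][2] = min over k of (A[2][0] + B[0][2] = 6 + 5 = 11, A[2][1] + B[1][2] = -3 + 1 = -2, A[2][2] + B[2][2] = 9 + -1 = 8) = -2 (attained at k = 1)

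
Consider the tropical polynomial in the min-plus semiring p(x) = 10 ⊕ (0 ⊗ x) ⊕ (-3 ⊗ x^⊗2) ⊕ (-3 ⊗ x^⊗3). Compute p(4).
p(4) = 4

A tropical monomial a ⊗ x^⊗i evaluates to a + i · x. Evaluating each term at x = 4:
  Term 0 contributes 10 + 0 · 4 = 10
  Term 1 contributes 0 + 1 · 4 = 4
  Term 2 contributes -3 + 2 · 4 = 5
  Term 3 contributes -3 + 3 · 4 = 9
p(4) = ⊕ of these = min[10, 4, 5, 9] = 4.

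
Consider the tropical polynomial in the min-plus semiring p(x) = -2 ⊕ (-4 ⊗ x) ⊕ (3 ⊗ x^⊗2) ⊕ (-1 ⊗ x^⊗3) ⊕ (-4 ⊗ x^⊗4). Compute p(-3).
p(-3) = -16

A tropical monomial a ⊗ x^⊗i evaluates to a + i · x. Evaluating each term at x = -3:
  Term 0 contributes -2 + 0 · -3 = -2
  Term 1 contributes -4 + 1 · -3 = -7
  Term 2 contributes 3 + 2 · -3 = -3
  Term 3 contributes -1 + 3 · -3 = -10
  Term 4 contributes -4 + 4 · -3 = -16
p(-3) = ⊕ of these = min[-2, -7, -3, -10, -16] = -16.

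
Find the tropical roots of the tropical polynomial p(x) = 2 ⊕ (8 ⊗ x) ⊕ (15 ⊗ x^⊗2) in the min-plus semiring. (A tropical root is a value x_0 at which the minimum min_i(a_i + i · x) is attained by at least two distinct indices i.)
Roots: {-7, -6}

Each tropical root is a break point of the lower envelope of the lines y = a_i + i · x (there are 3 lines, with slopes 0, 1, ..., 2). Only the lines that attain the minimum somewhere contribute to roots; other lines are dominated. Here the surviving (envelope) indices are i = 2, i = 1, i = 0.
Intersections between consecutive envelope lines give the roots: for adjacent envelope indices i < j the intersection is x = (a_i − a_j) / (j − i). Reading off the sorted break points: {-7, -6}.
Verification: at each break x_0, at least two indices attain the minimum of min_i(a_i + i · x_0).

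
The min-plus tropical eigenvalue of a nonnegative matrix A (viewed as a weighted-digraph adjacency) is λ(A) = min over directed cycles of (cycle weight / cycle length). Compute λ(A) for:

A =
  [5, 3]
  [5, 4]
λ(A) = 4

Enumerate directed cycles and compute their means (weight / length). Sample:
  cycle 0 → 0: weight = 5, length = 1, mean = 5/1 ≈ 5.000
  cycle 1 → 1: weight = 4, length = 1, mean = 4/1 ≈ 4.000
  cycle 0 → 1 → 0: weight = 8, length = 2, mean = 8/2 ≈ 4.000
  cycle 1 → 0 → 1: weight = 8, length = 2, mean = 8/2 ≈ 4.000
Minimum mean = 4.000, attained e.g. along the cycle 1 → 1 with weight 4 and length 1. So λ(A) = 4/1 = 4.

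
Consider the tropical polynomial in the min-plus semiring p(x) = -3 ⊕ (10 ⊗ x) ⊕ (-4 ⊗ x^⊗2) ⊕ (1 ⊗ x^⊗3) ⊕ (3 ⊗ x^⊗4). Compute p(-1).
p(-1) = -6

A tropical monomial a ⊗ x^⊗i evaluates to a + i · x. Evaluating each term at x = -1:
  Term 0 contributes -3 + 0 · -1 = -3
  Term 1 contributes 10 + 1 · -1 = 9
  Term 2 contributes -4 + 2 · -1 = -6
  Term 3 contributes 1 + 3 · -1 = -2
  Term 4 contributes 3 + 4 · -1 = -1
p(-1) = ⊕ of these = min[-3, 9, -6, -2, -1] = -6.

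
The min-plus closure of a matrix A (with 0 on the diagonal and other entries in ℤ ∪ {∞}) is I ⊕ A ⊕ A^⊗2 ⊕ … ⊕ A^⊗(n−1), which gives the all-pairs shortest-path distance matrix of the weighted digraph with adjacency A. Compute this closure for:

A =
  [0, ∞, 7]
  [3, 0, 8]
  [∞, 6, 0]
Closure =
  [0, 13, 7]
  [3, 0, 8]
  [9, 6, 0]

This is the Floyd-Warshall all-pairs shortest-path computation. For each intermediate vertex k = 0, 1, …, 2, update dist[i][j] ← min(dist[i][j], dist[i][k] + dist[k][j]). The final matrix gives, for each (i, j), the minimum total weight of any directed path from i to j (possibly empty when i = j).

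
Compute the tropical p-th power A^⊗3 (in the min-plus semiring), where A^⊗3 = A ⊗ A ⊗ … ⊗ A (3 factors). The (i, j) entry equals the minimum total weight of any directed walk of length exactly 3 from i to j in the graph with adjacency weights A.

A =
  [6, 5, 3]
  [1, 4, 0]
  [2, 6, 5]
A^⊗3 =
  [7, 10, 8]
  [6, 7, 5]
  [7, 11, 7]

Each entry (A^⊗3)_ij equals the minimum over all length-3 walks i = v_0 → v_1 → … → v_3 = j of Σ_t A[v_t][v_{t+1}]. For example, for (i, j) = (0, 2) we minimise over 9 possible intermediate vertex sequences; the minimum is 8, attained along the walk 0 → 2 → 0 → 2.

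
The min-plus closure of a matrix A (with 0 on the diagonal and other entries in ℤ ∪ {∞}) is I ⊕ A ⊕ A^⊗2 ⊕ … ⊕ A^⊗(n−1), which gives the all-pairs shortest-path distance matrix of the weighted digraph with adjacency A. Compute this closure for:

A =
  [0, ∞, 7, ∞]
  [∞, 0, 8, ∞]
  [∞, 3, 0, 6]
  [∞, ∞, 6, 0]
Closure =
  [0, 10, 7, 13]
  [∞, 0, 8, 14]
  [∞, 3, 0, 6]
  [∞, 9, 6, 0]

This is the Floyd-Warshall all-pairs shortest-path computation. For each intermediate vertex k = 0, 1, …, 3, update dist[i][j] ← min(dist[i][j], dist[i][k] + dist[k][j]). The final matrix gives, for each (i, j), the minimum total weight of any directed path from i to j (possibly empty when i = j).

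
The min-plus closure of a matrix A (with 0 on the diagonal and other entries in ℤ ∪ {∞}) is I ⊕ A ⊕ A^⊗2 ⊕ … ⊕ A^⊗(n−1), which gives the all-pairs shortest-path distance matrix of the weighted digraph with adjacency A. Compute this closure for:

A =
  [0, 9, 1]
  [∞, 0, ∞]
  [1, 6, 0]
Closure =
  [0, 7, 1]
  [∞, 0, ∞]
  [1, 6, 0]

This is the Floyd-Warshall all-pairs shortest-path computation. For each intermediate vertex k = 0, 1, …, 2, update dist[i][j] ← min(dist[i][j], dist[i][k] + dist[k][j]). The final matrix gives, for each (i, j), the minimum total weight of any directed path from i to j (possibly empty when i = j).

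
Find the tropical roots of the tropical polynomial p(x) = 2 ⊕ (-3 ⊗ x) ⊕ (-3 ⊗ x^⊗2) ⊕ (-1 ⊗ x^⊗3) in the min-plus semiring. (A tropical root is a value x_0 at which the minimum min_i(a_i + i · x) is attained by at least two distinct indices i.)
Roots: {-2, 0, 5}

Each tropical root is a break point of the lower envelope of the lines y = a_i + i · x (there are 4 lines, with slopes 0, 1, ..., 3). Only the lines that attain the minimum somewhere contribute to roots; other lines are dominated. Here the surviving (envelope) indices are i = 3, i = 2, i = 1, i = 0.
Intersections between consecutive envelope lines give the roots: for adjacent envelope indices i < j the intersection is x = (a_i − a_j) / (j − i). Reading off the sorted break points: {-2, 0, 5}.
Verification: at each break x_0, at least two indices attain the minimum of min_i(a_i + i · x_0).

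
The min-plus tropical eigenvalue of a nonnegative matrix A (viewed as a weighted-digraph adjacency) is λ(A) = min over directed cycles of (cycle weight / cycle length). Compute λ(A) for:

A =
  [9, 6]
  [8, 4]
λ(A) = 4

Enumerate directed cycles and compute their means (weight / length). Sample:
  cycle 0 → 0: weight = 9, length = 1, mean = 9/1 ≈ 9.000
  cycle 1 → 1: weight = 4, length = 1, mean = 4/1 ≈ 4.000
  cycle 0 → 1 → 0: weight = 14, length = 2, mean = 14/2 ≈ 7.000
  cycle 1 → 0 → 1: weight = 14, length = 2, mean = 14/2 ≈ 7.000
Minimum mean = 4.000, attained e.g. along the cycle 1 → 1 with weight 4 and length 1. So λ(A) = 4/1 = 4.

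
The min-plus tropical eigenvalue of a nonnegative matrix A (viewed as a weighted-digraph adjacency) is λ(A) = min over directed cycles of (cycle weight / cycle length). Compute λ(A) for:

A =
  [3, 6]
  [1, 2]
λ(A) = 2

Enumerate directed cycles and compute their means (weight / length). Sample:
  cycle 0 → 0: weight = 3, length = 1, mean = 3/1 ≈ 3.000
  cycle 1 → 1: weight = 2, length = 1, mean = 2/1 ≈ 2.000
  cycle 0 → 1 → 0: weight = 7, length = 2, mean = 7/2 ≈ 3.500
  cycle 1 → 0 → 1: weight = 7, length = 2, mean = 7/2 ≈ 3.500
Minimum mean = 2.000, attained e.g. along the cycle 1 → 1 with weight 2 and length 1. So λ(A) = 2/1 = 2.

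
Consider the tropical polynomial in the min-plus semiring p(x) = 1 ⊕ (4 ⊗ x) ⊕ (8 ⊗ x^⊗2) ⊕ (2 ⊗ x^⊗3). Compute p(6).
p(6) = 1

A tropical monomial a ⊗ x^⊗i evaluates to a + i · x. Evaluating each term at x = 6:
  Term 0 contributes 1 + 0 · 6 = 1
  Term 1 contributes 4 + 1 · 6 = 10
  Term 2 contributes 8 + 2 · 6 = 20
  Term 3 contributes 2 + 3 · 6 = 20
p(6) = ⊕ of these = min[1, 10, 20, 20] = 1.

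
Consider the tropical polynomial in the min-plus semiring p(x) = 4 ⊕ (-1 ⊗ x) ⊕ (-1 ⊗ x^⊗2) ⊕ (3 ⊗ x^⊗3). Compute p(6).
p(6) = 4

A tropical monomial a ⊗ x^⊗i evaluates to a + i · x. Evaluating each term at x = 6:
  Term 0 contributes 4 + 0 · 6 = 4
  Term 1 contributes -1 + 1 · 6 = 5
  Term 2 contributes -1 + 2 · 6 = 11
  Term 3 contributes 3 + 3 · 6 = 21
p(6) = ⊕ of these = min[4, 5, 11, 21] = 4.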